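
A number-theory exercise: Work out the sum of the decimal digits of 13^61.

337

13^61 = 89236903245680961916549731644772879118981920802965765857801986273213
Sum of its 68 digits: 337.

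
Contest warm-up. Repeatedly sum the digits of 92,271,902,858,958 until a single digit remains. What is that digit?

3

9+2+2+7+1+9+0+2+8+5+8+9+5+8 = 75
7+5 = 12
1+2 = 3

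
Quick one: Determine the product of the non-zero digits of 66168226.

6×6×1×6×8×2×2×6 = 41472

41472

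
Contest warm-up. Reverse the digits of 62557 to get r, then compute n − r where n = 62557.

Reverse of 62557 is 75526.
62557 − 75526 = -12969

-12969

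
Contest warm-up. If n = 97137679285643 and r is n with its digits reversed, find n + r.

Reverse of 97137679285643 is 34658297673179.
97137679285643 + 34658297673179 = 131795976958822

131795976958822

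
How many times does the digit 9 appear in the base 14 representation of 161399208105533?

2

161399208105533 in base 14 is 2BBDA988D932D.
The digit 9 appears 2 times.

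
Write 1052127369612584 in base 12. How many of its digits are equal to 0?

1052127369612584 in base 12 is 9A0053BB362A08.
The digit 0 appears 3 times.

3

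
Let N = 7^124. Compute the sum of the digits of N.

502

7^124 = 619664992585427611791050679609026893099690427802915014534984716820652776102999166869953170315965558474401
Sum of its 105 digits: 502.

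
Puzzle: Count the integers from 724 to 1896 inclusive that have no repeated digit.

644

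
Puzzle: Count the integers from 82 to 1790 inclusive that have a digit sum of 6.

The integers in [82, 1790] that have a digit sum of 6: 105, 114, 123, 132, 141, 150, …, 1410, 1500.
42 qualify.

42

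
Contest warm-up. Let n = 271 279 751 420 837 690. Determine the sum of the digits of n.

80

2+7+1+2+7+9+7+5+1+4+2+0+8+3+7+6+9+0 = 80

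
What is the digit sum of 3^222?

3^222 = 8335248417898089038639422182220625700315950641493051894370647422773355762538053940268612352977320694855609
Sum of its 106 digits: 468.

468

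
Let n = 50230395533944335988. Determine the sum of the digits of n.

91

5+0+2+3+0+3+9+5+5+3+3+9+4+4+3+3+5+9+8+8 = 91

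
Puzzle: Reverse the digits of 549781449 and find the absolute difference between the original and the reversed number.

394406496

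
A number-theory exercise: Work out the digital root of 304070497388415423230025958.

3+0+4+0+7+0+4+9+7+3+8+8+4+1+5+4+2+3+2+3+0+0+2+5+9+5+8 = 106
1+0+6 = 7
(Equivalently, 304070497388415423230025958 mod 9 = 7.)

7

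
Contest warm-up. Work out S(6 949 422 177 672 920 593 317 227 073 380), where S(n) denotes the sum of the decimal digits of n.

137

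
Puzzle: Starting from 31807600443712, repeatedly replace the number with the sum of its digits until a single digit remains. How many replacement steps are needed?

3

31807600443712 → 46 → 10 → 1 (3 steps)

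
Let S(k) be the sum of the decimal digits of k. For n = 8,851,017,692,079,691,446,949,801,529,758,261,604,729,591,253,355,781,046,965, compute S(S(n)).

First digit sum: 281.
2+8+1 = 11.

11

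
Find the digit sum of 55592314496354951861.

95

5+5+5+9+2+3+1+4+4+9+6+3+5+4+9+5+1+8+6+1 = 95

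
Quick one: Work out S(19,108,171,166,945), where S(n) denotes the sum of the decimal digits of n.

59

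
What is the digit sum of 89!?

549

89! = 16507955160908461081216919262453619309839666236496541854913520707833171034378509739399912570787600662729080382999756800000000000000000000
Sum of its 137 digits: 549.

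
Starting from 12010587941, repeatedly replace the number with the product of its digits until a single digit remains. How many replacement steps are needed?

12010587941 → 0 (1 step)

1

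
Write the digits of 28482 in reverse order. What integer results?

Reversing 28482 gives 28482.

28482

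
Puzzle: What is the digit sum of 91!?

91! = 135200152767840296255166568759495142147586866476906677791741734597153670771559994765685283954750449427751168336768008192000000000000000000000
Sum of its 141 digits: 594.

594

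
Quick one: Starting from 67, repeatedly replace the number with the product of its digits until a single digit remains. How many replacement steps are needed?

67 → 42 → 8 (2 steps)

2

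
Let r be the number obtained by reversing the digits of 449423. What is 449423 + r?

Reverse of 449423 is 324944.
449423 + 324944 = 774367

774367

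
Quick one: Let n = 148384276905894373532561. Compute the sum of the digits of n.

1+4+8+3+8+4+2+7+6+9+0+5+8+9+4+3+7+3+5+3+2+5+6+1 = 113

113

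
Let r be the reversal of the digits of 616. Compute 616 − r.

0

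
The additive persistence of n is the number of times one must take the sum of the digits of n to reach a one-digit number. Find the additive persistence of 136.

136 → 10 → 1 (2 steps)

2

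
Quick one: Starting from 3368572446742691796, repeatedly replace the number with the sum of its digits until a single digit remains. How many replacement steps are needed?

3

3368572446742691796 → 99 → 18 → 9 (3 steps)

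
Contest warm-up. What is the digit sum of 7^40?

142

7^40 = 6366805760909027985741435139224001
Sum of its 34 digits: 142.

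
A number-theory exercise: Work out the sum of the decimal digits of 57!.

57! = 40526919504877216755680601905432322134980384796226602145184481280000000000000
Sum of its 77 digits: 270.

270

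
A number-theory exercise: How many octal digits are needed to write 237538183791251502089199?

26

237538183791251502089199 in base 8 is 62231742026256410470641757, which has 26 digits.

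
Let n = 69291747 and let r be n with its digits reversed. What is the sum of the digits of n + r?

Reversal of 69291747 is 74719296; 69291747 + 74719296 = 144011043.
Digit sum of 144011043: 1+4+4+0+1+1+0+4+3 = 18.

18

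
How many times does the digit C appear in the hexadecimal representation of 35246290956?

35246290956 in base 16 is 834D7B80C.
The digit C appears 1 time.

1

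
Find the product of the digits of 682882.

12288

6×8×2×8×8×2 = 12288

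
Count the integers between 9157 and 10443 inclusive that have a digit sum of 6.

20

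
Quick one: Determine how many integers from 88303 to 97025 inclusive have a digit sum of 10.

The integers in [88303, 97025] that have a digit sum of 10: 90001, 90010, 90100, 91000.
4 qualify.

4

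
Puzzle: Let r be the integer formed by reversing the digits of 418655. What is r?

556814

Reversing 418655 gives 556814.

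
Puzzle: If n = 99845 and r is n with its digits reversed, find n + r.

Reverse of 99845 is 54899.
99845 + 54899 = 154744

154744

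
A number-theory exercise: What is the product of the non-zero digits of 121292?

72

1×2×1×2×9×2 = 72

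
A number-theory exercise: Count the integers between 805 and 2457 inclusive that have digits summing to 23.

31

The integers in [805, 2457] that have digits summing to 23: 869, 878, 887, 896, 959, 968, …, 1994, 2399.
31 qualify.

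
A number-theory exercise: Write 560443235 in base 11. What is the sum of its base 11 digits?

35

560443235 in base 11 is 2683A0330.
Digit sum: 2+6+8+3+10+0+3+3+0 = 35.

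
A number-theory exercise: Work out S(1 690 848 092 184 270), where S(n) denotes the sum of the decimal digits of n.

1+6+9+0+8+4+8+0+9+2+1+8+4+2+7+0 = 69

69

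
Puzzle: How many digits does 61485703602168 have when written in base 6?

18

61485703602168 in base 6 is 334434050422443120, which has 18 digits.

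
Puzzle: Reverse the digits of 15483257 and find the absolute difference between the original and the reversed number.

59755194

Reverse of 15483257 is 75238451.
|15483257 − 75238451| = 59755194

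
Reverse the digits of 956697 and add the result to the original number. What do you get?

1753356

Reverse of 956697 is 796659.
956697 + 796659 = 1753356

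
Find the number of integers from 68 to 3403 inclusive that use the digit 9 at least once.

883

The integers in [68, 3403] that use the digit 9 at least once: 69, 79, 89, 90, 91, 92, …, 3398, 3399.
883 qualify.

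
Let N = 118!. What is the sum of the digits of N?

756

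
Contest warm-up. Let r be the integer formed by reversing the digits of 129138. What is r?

Reversing 129138 gives 831921.

831921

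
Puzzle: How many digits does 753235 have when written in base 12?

753235 in base 12 is 303A97, which has 6 digits.

6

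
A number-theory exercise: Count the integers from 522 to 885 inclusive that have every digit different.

The integers in [522, 885] that have every digit different: 523, 524, 526, 527, 528, 529, …, 876, 879.
262 qualify.

262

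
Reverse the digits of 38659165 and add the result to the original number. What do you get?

94854848

Reverse of 38659165 is 56195683.
38659165 + 56195683 = 94854848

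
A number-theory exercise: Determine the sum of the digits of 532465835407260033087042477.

105

5+3+2+4+6+5+8+3+5+4+0+7+2+6+0+0+3+3+0+8+7+0+4+2+4+7+7 = 105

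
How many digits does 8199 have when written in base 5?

8199 in base 5 is 230244, which has 6 digits.

6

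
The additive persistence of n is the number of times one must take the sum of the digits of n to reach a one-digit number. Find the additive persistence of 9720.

9720 → 18 → 9 (2 steps)

2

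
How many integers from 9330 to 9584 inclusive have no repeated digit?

The integers in [9330, 9584] that have no repeated digit: 9340, 9341, 9342, 9345, 9346, 9347, …, 9583, 9584.
145 qualify.

145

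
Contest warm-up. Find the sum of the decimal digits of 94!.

94! = 108736615665674308027365285256786601004186803580182872307497374434045199869417927630229109214583415458560865651202385340530688000000000000000000000
Sum of its 147 digits: 549.

549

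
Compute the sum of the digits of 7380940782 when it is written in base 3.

7380940782 in base 3 is 201001101112122022010.
Digit sum: 2+0+1+0+0+1+1+0+1+1+1+2+1+2+2+0+2+2+0+1+0 = 20.

20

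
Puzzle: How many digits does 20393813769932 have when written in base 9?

14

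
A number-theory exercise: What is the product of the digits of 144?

1×4×4 = 16

16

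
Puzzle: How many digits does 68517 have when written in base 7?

68517 in base 7 is 403521, which has 6 digits.

6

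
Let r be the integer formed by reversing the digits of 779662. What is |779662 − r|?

512685

Reverse of 779662 is 266977.
|779662 − 266977| = 512685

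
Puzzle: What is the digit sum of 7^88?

277

7^88 = 233683216210633558353880137011125430143959282107856711392134007594290612801
Sum of its 75 digits: 277.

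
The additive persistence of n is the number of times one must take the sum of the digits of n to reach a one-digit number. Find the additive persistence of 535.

2

535 → 13 → 4 (2 steps)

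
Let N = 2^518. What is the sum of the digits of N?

733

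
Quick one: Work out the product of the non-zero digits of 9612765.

22680

9×6×1×2×7×6×5 = 22680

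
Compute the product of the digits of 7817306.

7×8×1×7×3×0×6 = 0

0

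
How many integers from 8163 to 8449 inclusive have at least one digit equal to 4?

The integers in [8163, 8449] that have at least one digit equal to 4: 8164, 8174, 8184, 8194, 8204, 8214, …, 8448, 8449.
92 qualify.

92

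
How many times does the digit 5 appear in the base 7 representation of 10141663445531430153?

10141663445531430153 in base 7 is 24104640454164006416205.
The digit 5 appears 2 times.

2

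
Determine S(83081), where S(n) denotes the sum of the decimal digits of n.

20

8+3+0+8+1 = 20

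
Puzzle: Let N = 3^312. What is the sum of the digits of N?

657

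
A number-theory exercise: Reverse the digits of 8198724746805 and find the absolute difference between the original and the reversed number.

3112250467887

Reverse of 8198724746805 is 5086474278918.
|8198724746805 − 5086474278918| = 3112250467887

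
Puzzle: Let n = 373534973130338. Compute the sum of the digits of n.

62

3+7+3+5+3+4+9+7+3+1+3+0+3+3+8 = 62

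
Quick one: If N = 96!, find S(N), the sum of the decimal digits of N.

648

96! = 991677934870949689209571401541893801158183648651267795444376054838492222809091499987689476037000748982075094738965754305639874560000000000000000000000
Sum of its 150 digits: 648.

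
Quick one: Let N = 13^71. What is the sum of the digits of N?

331

13^71 = 12302064898724710532827150598154059319480431430194019567533837617701744247540837
Sum of its 80 digits: 331.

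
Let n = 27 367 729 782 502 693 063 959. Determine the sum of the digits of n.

2+7+3+6+7+7+2+9+7+8+2+5+0+2+6+9+3+0+6+3+9+5+9 = 117

117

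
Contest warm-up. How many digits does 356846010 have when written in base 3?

18

356846010 in base 3 is 220212110122200220, which has 18 digits.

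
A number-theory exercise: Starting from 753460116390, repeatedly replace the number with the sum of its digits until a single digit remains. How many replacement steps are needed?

753460116390 → 45 → 9 (2 steps)

2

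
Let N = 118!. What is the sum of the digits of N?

756

118! = 468452584975429065657431236280838416439267950499862031533310318788629800927518416622330123618486343228862579684398745837012213486653229822121742374957258403779058860032000000000000000000000000000
Sum of its 195 digits: 756.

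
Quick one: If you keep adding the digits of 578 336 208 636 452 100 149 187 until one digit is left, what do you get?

9

5+7+8+3+3+6+2+0+8+6+3+6+4+5+2+1+0+0+1+4+9+1+8+7 = 99
9+9 = 18
1+8 = 9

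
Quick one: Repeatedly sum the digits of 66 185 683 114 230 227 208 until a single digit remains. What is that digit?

6+6+1+8+5+6+8+3+1+1+4+2+3+0+2+2+7+2+0+8 = 75
7+5 = 12
1+2 = 3
(Equivalently, 66 185 683 114 230 227 208 mod 9 = 3.)

3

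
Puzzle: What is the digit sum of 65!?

351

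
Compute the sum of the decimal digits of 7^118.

457

7^118 = 5267065530394883184651384028840252727177370209716317304311848947467915376271784433951441748896850449
Sum of its 100 digits: 457.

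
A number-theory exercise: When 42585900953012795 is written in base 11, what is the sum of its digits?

42585900953012795 in base 11 is A2161A9196912134.
Digit sum: 10+2+1+6+1+10+9+1+9+6+9+1+2+1+3+4 = 75.

75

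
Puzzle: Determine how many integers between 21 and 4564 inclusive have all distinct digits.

2487

The integers in [21, 4564] that have all distinct digits: 21, 23, 24, 25, 26, 27, …, 4562, 4563.
2487 qualify.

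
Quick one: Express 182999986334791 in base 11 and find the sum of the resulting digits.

182999986334791 in base 11 is 5334494953912A.
Digit sum: 5+3+3+4+4+9+4+9+5+3+9+1+2+10 = 71.

71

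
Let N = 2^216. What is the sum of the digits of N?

289

2^216 = 105312291668557186697918027683670432318895095400549111254310977536
Sum of its 66 digits: 289.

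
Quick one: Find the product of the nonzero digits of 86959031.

58320

8×6×9×5×9×3×1 = 58320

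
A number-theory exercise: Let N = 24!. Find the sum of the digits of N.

81

24! = 620448401733239439360000
Sum of its 24 digits: 81.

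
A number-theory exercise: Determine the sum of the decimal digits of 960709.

31

9+6+0+7+0+9 = 31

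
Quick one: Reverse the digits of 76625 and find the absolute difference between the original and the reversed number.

23958

Reverse of 76625 is 52667.
|76625 − 52667| = 23958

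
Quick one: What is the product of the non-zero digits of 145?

20

1×4×5 = 20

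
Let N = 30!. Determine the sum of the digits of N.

30! = 265252859812191058636308480000000
Sum of its 33 digits: 117.

117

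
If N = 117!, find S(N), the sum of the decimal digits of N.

117! = 3969937160808720895401959629498630647790406360168322301129748464310422041758630649341780708631240196854767624444057168110272995649603642560353748940315749184568295424000000000000000000000000000
Sum of its 193 digits: 738.

738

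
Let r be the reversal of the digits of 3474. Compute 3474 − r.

Reverse of 3474 is 4743.
3474 − 4743 = -1269

-1269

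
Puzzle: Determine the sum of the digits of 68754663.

6+8+7+5+4+6+6+3 = 45

45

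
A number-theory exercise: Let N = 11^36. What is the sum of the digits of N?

172

11^36 = 30912680532870672635673352936887453361
Sum of its 38 digits: 172.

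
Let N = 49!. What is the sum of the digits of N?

49! = 608281864034267560872252163321295376887552831379210240000000000
Sum of its 63 digits: 225.

225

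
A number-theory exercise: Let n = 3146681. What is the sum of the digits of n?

29

3+1+4+6+6+8+1 = 29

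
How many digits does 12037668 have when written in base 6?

10

12037668 in base 6 is 1110001540, which has 10 digits.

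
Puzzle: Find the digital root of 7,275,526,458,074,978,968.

7+2+7+5+5+2+6+4+5+8+0+7+4+9+7+8+9+6+8 = 109
1+0+9 = 10
1+0 = 1

1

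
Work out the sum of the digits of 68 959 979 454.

6+8+9+5+9+9+7+9+4+5+4 = 75

75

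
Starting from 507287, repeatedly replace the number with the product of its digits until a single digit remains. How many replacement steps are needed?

507287 → 0 (1 step)

1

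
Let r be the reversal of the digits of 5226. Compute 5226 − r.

-999

Reverse of 5226 is 6225.
5226 − 6225 = -999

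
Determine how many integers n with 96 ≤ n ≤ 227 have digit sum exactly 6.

9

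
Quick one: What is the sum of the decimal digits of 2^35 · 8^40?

221

2^35 · 8^40 = 45671926166590716193865151022383844364247891968
Sum of its 47 digits: 221.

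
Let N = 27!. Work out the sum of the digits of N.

108

27! = 10888869450418352160768000000
Sum of its 29 digits: 108.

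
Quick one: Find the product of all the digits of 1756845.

1×7×5×6×8×4×5 = 33600

33600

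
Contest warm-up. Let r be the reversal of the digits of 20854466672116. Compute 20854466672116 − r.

-40273199773686

Reverse of 20854466672116 is 61127666445802.
20854466672116 − 61127666445802 = -40273199773686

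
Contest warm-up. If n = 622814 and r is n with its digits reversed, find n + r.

1041040

Reverse of 622814 is 418226.
622814 + 418226 = 1041040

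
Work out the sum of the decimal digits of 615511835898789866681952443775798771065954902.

244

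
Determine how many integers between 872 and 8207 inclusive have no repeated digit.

3732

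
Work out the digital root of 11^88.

7

The digital root of n equals n mod 9 (or 9 when 9 | n), so we need 11^88 mod 9.
11^88 ≡ 7 (mod 9), so the digital root is 7.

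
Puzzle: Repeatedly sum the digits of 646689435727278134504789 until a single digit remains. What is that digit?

6+4+6+6+8+9+4+3+5+7+2+7+2+7+8+1+3+4+5+0+4+7+8+9 = 125
1+2+5 = 8

8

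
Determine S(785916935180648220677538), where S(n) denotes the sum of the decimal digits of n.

120

7+8+5+9+1+6+9+3+5+1+8+0+6+4+8+2+2+0+6+7+7+5+3+8 = 120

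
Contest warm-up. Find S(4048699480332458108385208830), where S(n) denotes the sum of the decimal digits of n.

4+0+4+8+6+9+9+4+8+0+3+3+2+4+5+8+1+0+8+3+8+5+2+0+8+8+3+0 = 123

123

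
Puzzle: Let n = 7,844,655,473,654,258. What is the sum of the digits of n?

7+8+4+4+6+5+5+4+7+3+6+5+4+2+5+8 = 83

83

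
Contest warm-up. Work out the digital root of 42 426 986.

4+2+4+2+6+9+8+6 = 41
4+1 = 5

5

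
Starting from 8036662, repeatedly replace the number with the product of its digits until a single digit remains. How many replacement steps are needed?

1

8036662 → 0 (1 step)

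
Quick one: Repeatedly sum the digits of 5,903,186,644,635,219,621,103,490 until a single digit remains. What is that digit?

8

5+9+0+3+1+8+6+6+4+4+6+3+5+2+1+9+6+2+1+1+0+3+4+9+0 = 98
9+8 = 17
1+7 = 8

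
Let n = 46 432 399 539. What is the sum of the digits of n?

4+6+4+3+2+3+9+9+5+3+9 = 57

57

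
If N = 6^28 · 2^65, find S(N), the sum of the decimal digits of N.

180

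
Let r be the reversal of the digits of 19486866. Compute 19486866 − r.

-47381625

Reverse of 19486866 is 66868491.
19486866 − 66868491 = -47381625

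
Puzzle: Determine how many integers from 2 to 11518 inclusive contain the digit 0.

The integers in [2, 11518] that contain the digit 0: 10, 20, 30, 40, 50, 60, …, 11509, 11510.
3806 qualify.

3806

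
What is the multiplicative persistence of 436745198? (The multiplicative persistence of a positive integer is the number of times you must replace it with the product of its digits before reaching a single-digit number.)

2

436745198 → 725760 → 0 (2 steps)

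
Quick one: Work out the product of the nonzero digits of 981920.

9×8×1×9×2 = 1296

1296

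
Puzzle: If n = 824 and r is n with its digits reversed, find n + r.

Reverse of 824 is 428.
824 + 428 = 1252

1252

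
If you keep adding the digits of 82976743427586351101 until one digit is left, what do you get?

8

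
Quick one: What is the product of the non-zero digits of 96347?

9×6×3×4×7 = 4536

4536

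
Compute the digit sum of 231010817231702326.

49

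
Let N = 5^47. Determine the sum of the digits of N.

5^47 = 710542735760100185871124267578125
Sum of its 33 digits: 128.

128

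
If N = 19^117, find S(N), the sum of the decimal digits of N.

19^117 = 411311934911504016647150652529472419580747822916682050568615128490339424823289913811901963985338943711469268906636414510750463785047165942997047127939
Sum of its 150 digits: 667.

667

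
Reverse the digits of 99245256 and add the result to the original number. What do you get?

Reverse of 99245256 is 65254299.
99245256 + 65254299 = 164499555

164499555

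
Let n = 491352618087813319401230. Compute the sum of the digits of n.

4+9+1+3+5+2+6+1+8+0+8+7+8+1+3+3+1+9+4+0+1+2+3+0 = 89

89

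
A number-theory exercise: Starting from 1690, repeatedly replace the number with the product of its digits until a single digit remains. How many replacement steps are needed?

1

1690 → 0 (1 step)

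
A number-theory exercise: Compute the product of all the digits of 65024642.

0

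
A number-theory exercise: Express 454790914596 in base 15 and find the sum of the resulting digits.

88

454790914596 in base 15 is BC6BB938B6.
Digit sum: 11+12+6+11+11+9+3+8+11+6 = 88.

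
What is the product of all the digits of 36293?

3×6×2×9×3 = 972

972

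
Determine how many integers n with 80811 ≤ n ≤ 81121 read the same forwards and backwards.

3

The integers in [80811, 81121] that read the same forwards and backwards: 80908, 81018, 81118.
3 qualify.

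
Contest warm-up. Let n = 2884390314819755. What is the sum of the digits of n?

77

2+8+8+4+3+9+0+3+1+4+8+1+9+7+5+5 = 77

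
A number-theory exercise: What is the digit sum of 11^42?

190

11^42 = 54763699237492901685126120802225273763666521
Sum of its 44 digits: 190.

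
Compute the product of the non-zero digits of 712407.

392

7×1×2×4×7 = 392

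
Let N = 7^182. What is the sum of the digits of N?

706

7^182 = 6424558419764364314812862549292357551272958886974535323941452800880754378959647257357647038300523145238385190905160291104871496886392334465033172862892049
Sum of its 154 digits: 706.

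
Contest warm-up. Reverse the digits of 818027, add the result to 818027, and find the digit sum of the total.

Reversal of 818027 is 720818; 818027 + 720818 = 1538845.
Digit sum of 1538845: 1+5+3+8+8+4+5 = 34.

34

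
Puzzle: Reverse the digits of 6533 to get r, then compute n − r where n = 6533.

Reverse of 6533 is 3356.
6533 − 3356 = 3177

3177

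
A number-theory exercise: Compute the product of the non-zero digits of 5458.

5×4×5×8 = 800

800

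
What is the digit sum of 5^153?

5^153 = 87581154020301066932733098955619758205016371367282235734816767743111942667866287592914886772632598876953125
Sum of its 107 digits: 503.

503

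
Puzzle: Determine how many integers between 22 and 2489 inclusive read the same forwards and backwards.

The integers in [22, 2489] that read the same forwards and backwards: 22, 33, 44, 55, 66, 77, …, 2332, 2442.
113 qualify.

113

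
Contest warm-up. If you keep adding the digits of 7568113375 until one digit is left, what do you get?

7+5+6+8+1+1+3+3+7+5 = 46
4+6 = 10
1+0 = 1

1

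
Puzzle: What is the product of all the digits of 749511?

1260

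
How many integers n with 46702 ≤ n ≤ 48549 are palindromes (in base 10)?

18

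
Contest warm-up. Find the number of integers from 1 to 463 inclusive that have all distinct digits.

The integers in [1, 463] that have all distinct digits: 1, 2, 3, 4, 5, 6, …, 462, 463.
350 qualify.

350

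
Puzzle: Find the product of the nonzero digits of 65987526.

6×5×9×8×7×5×2×6 = 907200

907200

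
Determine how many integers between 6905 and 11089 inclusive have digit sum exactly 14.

166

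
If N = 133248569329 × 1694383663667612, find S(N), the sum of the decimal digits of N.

140

133248569329 × 1694383663667612 = 225774199078138815993872348
Sum of its 27 digits: 140.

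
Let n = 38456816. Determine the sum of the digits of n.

41

3+8+4+5+6+8+1+6 = 41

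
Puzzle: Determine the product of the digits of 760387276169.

0

7×6×0×3×8×7×2×7×6×1×6×9 = 0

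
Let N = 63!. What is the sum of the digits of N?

63! = 1982608315404440064116146708361898137544773690227268628106279599612729753600000000000000
Sum of its 88 digits: 333.

333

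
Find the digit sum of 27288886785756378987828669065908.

196

2+7+2+8+8+8+8+6+7+8+5+7+5+6+3+7+8+9+8+7+8+2+8+6+6+9+0+6+5+9+0+8 = 196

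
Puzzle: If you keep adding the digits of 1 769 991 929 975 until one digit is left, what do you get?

2

1+7+6+9+9+9+1+9+2+9+9+7+5 = 83
8+3 = 11
1+1 = 2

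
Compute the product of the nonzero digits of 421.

4×2×1 = 8

8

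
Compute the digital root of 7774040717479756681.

7

7+7+7+4+0+4+0+7+1+7+4+7+9+7+5+6+6+8+1 = 97
9+7 = 16
1+6 = 7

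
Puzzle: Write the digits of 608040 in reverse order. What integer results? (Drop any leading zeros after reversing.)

40806

Reversing 608040 gives 40806.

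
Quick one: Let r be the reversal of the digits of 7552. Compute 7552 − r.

4995

Reverse of 7552 is 2557.
7552 − 2557 = 4995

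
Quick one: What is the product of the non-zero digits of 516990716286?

5×1×6×9×9×7×1×6×2×8×6 = 9797760

9797760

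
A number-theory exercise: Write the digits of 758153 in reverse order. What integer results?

351857

Reversing 758153 gives 351857.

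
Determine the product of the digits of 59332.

810

5×9×3×3×2 = 810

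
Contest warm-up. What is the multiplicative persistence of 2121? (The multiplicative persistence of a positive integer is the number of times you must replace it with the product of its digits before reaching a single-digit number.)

1

2121 → 4 (1 step)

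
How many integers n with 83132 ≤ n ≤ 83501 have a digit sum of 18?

The integers in [83132, 83501] that have a digit sum of 18: 83133, 83142, 83151, 83160, 83205, 83214, …, 83421, 83430.
19 qualify.

19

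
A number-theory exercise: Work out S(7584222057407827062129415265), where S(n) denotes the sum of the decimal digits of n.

113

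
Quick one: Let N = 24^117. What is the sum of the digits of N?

24^117 = 305291898946196392860140521198989319657780479548320072885644939599261312157296663366698698917992818024370122280952126825232324259619891706560247426579425786855424
Sum of its 162 digits: 783.

783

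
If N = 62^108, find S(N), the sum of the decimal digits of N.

955

62^108 = 37870624409472425985776338694535114097507333450928679296546489638622840765179133909095210283295878391980893604979894174086885545719823836789425151382153498325833546452371307434794487052444368896
Sum of its 194 digits: 955.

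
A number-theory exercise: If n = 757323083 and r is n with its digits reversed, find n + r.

1137646840

Reverse of 757323083 is 380323757.
757323083 + 380323757 = 1137646840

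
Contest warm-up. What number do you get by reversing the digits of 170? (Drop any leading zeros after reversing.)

71

Reversing 170 gives 71.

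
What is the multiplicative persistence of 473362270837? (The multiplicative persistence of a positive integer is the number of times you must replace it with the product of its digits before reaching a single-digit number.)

1

473362270837 → 0 (1 step)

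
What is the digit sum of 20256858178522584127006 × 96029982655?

20256858178522584127006 × 96029982655 = 1945265739528318647242164497080930
Sum of its 34 digits: 154.

154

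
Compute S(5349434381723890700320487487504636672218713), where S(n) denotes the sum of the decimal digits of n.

5+3+4+9+4+3+4+3+8+1+7+2+3+8+9+0+7+0+0+3+2+0+4+8+7+4+8+7+5+0+4+6+3+6+6+7+2+2+1+8+7+1+3 = 184

184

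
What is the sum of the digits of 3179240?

26

3+1+7+9+2+4+0 = 26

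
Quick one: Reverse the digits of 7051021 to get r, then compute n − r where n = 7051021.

Reverse of 7051021 is 1201507.
7051021 − 1201507 = 5849514

5849514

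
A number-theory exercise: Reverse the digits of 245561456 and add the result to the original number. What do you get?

899726998

Reverse of 245561456 is 654165542.
245561456 + 654165542 = 899726998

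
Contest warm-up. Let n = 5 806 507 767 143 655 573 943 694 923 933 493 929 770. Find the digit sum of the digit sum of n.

6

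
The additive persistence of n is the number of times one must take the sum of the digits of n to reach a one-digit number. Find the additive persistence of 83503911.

83503911 → 30 → 3 (2 steps)

2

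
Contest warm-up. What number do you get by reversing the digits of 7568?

8657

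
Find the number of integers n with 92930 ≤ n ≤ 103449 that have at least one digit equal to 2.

3680

The integers in [92930, 103449] that have at least one digit equal to 2: 92930, 92931, 92932, 92933, 92934, 92935, …, 103432, 103442.
3680 qualify.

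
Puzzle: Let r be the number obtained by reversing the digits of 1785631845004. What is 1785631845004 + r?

Reverse of 1785631845004 is 4005481365871.
1785631845004 + 4005481365871 = 5791113210875

5791113210875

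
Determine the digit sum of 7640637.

7+6+4+0+6+3+7 = 33

33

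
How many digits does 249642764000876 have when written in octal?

16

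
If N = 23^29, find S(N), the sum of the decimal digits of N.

173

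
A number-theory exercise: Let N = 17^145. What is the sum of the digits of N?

17^145 = 26007200141556108996232824997561595292675382110218055410968045983552367730169977517516508414014946246907272079097421512285735186598039589434676639371939331637248847378464973738257
Sum of its 179 digits: 827.

827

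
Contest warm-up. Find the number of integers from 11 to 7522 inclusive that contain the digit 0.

The integers in [11, 7522] that contain the digit 0: 20, 30, 40, 50, 60, 70, …, 7510, 7520.
1993 qualify.

1993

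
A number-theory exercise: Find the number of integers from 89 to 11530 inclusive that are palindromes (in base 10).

The integers in [89, 11530] that are palindromes (in base 10): 99, 101, 111, 121, 131, 141, …, 11411, 11511.
197 qualify.

197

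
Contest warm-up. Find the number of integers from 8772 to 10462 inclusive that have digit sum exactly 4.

10

The integers in [8772, 10462] that have digit sum exactly 4: 10003, 10012, 10021, 10030, 10102, 10111, 10120, 10201, 10210, 10300.
10 qualify.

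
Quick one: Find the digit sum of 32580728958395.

3+2+5+8+0+7+2+8+9+5+8+3+9+5 = 74

74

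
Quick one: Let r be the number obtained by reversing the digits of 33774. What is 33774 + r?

81507

Reverse of 33774 is 47733.
33774 + 47733 = 81507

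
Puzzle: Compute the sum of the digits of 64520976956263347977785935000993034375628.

6+4+5+2+0+9+7+6+9+5+6+2+6+3+3+4+7+9+7+7+7+8+5+9+3+5+0+0+0+9+9+3+0+3+4+3+7+5+6+2+8 = 203

203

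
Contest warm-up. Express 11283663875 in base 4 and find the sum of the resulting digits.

11283663875 in base 4 is 22200203300300003.
Digit sum: 2+2+2+0+0+2+0+3+3+0+0+3+0+0+0+0+3 = 20.

20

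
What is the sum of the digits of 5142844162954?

55

5+1+4+2+8+4+4+1+6+2+9+5+4 = 55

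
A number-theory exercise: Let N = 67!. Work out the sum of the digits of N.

67! = 36471110918188685288249859096605464427167635314049524593701628500267962436943872000000000000000
Sum of its 95 digits: 369.

369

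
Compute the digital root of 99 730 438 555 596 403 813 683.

9+9+7+3+0+4+3+8+5+5+5+5+9+6+4+0+3+8+1+3+6+8+3 = 114
1+1+4 = 6

6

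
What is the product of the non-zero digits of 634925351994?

6×3×4×9×2×5×3×5×1×9×9×4 = 31492800

31492800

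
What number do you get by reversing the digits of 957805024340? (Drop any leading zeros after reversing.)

43420508759

Reversing 957805024340 gives 43420508759.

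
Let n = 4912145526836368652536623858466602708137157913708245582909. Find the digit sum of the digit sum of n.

First digit sum: 267.
2+6+7 = 15.

15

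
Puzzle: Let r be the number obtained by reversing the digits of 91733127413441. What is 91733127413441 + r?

Reverse of 91733127413441 is 14431472133719.
91733127413441 + 14431472133719 = 106164599547160

106164599547160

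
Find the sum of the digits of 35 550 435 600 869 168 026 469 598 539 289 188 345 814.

201

3+5+5+5+0+4+3+5+6+0+0+8+6+9+1+6+8+0+2+6+4+6+9+5+9+8+5+3+9+2+8+9+1+8+8+3+4+5+8+1+4 = 201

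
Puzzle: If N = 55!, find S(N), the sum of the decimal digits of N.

55! = 12696403353658275925965100847566516959580321051449436762275840000000000000
Sum of its 74 digits: 279.

279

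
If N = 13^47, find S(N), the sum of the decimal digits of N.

13^47 = 22664052024539238871968220999332552715703774239747717
Sum of its 53 digits: 241.

241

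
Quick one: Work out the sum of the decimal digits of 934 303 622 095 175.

59

9+3+4+3+0+3+6+2+2+0+9+5+1+7+5 = 59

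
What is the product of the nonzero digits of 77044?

7×7×4×4 = 784

784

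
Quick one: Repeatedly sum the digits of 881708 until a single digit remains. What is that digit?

8+8+1+7+0+8 = 32
3+2 = 5
(Equivalently, 881708 mod 9 = 5.)

5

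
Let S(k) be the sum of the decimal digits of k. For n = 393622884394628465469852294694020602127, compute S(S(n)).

9

First digit sum: 180.
1+8+0 = 9.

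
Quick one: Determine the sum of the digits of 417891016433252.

56

4+1+7+8+9+1+0+1+6+4+3+3+2+5+2 = 56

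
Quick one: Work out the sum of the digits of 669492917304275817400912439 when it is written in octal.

105

669492917304275817400912439 in base 8 is 424712507424567500523350045067.
Digit sum: 4+2+4+7+1+2+5+0+7+4+2+4+5+6+7+5+0+0+5+2+3+3+5+0+0+4+5+0+6+7 = 105.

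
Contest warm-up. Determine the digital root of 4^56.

7

The digital root of n equals n mod 9 (or 9 when 9 | n), so we need 4^56 mod 9.
4^56 ≡ 7 (mod 9), so the digital root is 7.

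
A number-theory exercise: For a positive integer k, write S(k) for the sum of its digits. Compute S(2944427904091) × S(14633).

S(2944427904091) = 2+9+4+4+4+2+7+9+0+4+0+9+1 = 55.
S(14633) = 1+4+6+3+3 = 17.
55 · 17 = 935.

935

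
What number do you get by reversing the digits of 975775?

577579

Reversing 975775 gives 577579.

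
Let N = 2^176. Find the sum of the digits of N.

256

2^176 = 95780971304118053647396689196894323976171195136475136
Sum of its 53 digits: 256.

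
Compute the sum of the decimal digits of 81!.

81! = 5797126020747367985879734231578109105412357244731625958745865049716390179693892056256184534249745940480000000000000000000
Sum of its 121 digits: 486.

486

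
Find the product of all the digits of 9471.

9×4×7×1 = 252

252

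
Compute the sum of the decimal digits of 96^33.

96^33 = 259986435841361717754732898920789158719671845745353743951605006336
Sum of its 66 digits: 324.

324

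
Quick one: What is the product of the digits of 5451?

100

5×4×5×1 = 100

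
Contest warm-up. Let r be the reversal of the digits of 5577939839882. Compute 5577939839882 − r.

2688550442127

Reverse of 5577939839882 is 2889389397755.
5577939839882 − 2889389397755 = 2688550442127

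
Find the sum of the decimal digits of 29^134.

29^134 = 9148117170054890752723676155070622717730030394123672544664853880990311400946892073584018344833391097031863198927561689466534658083187415810069609635503702190239240381101335334479505783818789257881
Sum of its 196 digits: 850.

850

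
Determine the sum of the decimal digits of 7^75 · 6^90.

7^75 · 6^90 = 26059467411038788909053698645587592238641027622068435331944737609471159711975496247837862831966648007287575242443601808258697336455168
Sum of its 134 digits: 639.

639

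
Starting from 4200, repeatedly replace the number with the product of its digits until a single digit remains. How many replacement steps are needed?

4200 → 0 (1 step)

1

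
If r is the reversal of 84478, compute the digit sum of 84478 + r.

26

Reversal of 84478 is 87448; 84478 + 87448 = 171926.
Digit sum of 171926: 1+7+1+9+2+6 = 26.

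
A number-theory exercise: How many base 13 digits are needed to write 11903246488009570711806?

11903246488009570711806 in base 13 is 81B054836244C31901B9, which has 20 digits.

20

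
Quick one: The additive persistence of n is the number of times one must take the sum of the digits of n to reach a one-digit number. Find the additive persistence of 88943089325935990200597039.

3

88943089325935990200597039 → 129 → 12 → 3 (3 steps)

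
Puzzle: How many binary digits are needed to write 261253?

18

261253 in base 2 is 111111110010000101, which has 18 digits.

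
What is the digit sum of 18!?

18! = 6402373705728000
Sum of its 16 digits: 54.

54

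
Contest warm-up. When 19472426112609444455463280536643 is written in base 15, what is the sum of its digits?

19472426112609444455463280536643 in base 15 is 521ACE613AD3988E3CB2E740CCD.
Digit sum: 5+2+1+10+12+14+6+1+3+10+13+3+9+8+8+14+3+12+11+2+14+7+4+0+12+12+13 = 209.

209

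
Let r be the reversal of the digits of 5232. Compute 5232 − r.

2907

Reverse of 5232 is 2325.
5232 − 2325 = 2907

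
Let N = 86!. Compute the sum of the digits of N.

495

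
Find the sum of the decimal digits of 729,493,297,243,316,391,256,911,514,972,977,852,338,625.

201

7+2+9+4+9+3+2+9+7+2+4+3+3+1+6+3+9+1+2+5+6+9+1+1+5+1+4+9+7+2+9+7+7+8+5+2+3+3+8+6+2+5 = 201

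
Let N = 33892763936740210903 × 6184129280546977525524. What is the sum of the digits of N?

33892763936740210903 × 6184129280546977525524 = 209597233859861786149904765270552825588172
Sum of its 42 digits: 210.

210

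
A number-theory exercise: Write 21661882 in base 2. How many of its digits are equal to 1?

11

21661882 in base 2 is 1010010101000100010111010.
The digit 1 appears 11 times.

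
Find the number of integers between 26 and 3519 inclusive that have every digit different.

1961

The integers in [26, 3519] that have every digit different: 26, 27, 28, 29, 30, 31, …, 3518, 3519.
1961 qualify.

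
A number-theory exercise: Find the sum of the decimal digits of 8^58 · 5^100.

8^58 · 5^100 = 188894659314785808547840000000000000000000000000000000000000000000000000000000000000000000000000000000000000000000000000000
Sum of its 123 digits: 130.

130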